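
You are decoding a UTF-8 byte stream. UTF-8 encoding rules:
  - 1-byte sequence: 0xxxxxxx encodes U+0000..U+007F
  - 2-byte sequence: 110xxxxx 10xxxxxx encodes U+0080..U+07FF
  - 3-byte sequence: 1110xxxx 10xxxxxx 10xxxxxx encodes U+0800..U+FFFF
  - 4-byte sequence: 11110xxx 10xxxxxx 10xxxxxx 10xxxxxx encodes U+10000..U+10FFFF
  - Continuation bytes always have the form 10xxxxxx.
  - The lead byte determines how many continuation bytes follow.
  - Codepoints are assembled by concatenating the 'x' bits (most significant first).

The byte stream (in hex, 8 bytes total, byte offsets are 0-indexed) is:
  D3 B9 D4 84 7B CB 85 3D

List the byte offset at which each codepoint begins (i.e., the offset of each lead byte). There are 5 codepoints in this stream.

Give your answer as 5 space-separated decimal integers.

Answer: 0 2 4 5 7

Derivation:
Byte[0]=D3: 2-byte lead, need 1 cont bytes. acc=0x13
Byte[1]=B9: continuation. acc=(acc<<6)|0x39=0x4F9
Completed: cp=U+04F9 (starts at byte 0)
Byte[2]=D4: 2-byte lead, need 1 cont bytes. acc=0x14
Byte[3]=84: continuation. acc=(acc<<6)|0x04=0x504
Completed: cp=U+0504 (starts at byte 2)
Byte[4]=7B: 1-byte ASCII. cp=U+007B
Byte[5]=CB: 2-byte lead, need 1 cont bytes. acc=0xB
Byte[6]=85: continuation. acc=(acc<<6)|0x05=0x2C5
Completed: cp=U+02C5 (starts at byte 5)
Byte[7]=3D: 1-byte ASCII. cp=U+003D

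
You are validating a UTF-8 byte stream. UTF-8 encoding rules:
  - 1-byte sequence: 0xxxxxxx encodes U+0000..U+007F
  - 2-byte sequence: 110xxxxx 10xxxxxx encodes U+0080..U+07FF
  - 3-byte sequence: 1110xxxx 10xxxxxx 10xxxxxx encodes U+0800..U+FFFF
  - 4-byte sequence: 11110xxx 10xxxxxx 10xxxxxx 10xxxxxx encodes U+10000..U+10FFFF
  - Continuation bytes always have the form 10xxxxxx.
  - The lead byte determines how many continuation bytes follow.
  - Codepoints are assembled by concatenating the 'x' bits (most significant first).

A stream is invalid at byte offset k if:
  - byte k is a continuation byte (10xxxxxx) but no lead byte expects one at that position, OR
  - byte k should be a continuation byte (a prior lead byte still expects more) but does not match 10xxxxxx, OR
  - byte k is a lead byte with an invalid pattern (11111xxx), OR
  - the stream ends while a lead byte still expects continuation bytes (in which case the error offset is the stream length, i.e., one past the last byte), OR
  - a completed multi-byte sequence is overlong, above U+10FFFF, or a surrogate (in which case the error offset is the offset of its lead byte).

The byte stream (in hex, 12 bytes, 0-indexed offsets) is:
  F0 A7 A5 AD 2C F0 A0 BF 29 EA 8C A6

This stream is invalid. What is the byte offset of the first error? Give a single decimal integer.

Byte[0]=F0: 4-byte lead, need 3 cont bytes. acc=0x0
Byte[1]=A7: continuation. acc=(acc<<6)|0x27=0x27
Byte[2]=A5: continuation. acc=(acc<<6)|0x25=0x9E5
Byte[3]=AD: continuation. acc=(acc<<6)|0x2D=0x2796D
Completed: cp=U+2796D (starts at byte 0)
Byte[4]=2C: 1-byte ASCII. cp=U+002C
Byte[5]=F0: 4-byte lead, need 3 cont bytes. acc=0x0
Byte[6]=A0: continuation. acc=(acc<<6)|0x20=0x20
Byte[7]=BF: continuation. acc=(acc<<6)|0x3F=0x83F
Byte[8]=29: expected 10xxxxxx continuation. INVALID

Answer: 8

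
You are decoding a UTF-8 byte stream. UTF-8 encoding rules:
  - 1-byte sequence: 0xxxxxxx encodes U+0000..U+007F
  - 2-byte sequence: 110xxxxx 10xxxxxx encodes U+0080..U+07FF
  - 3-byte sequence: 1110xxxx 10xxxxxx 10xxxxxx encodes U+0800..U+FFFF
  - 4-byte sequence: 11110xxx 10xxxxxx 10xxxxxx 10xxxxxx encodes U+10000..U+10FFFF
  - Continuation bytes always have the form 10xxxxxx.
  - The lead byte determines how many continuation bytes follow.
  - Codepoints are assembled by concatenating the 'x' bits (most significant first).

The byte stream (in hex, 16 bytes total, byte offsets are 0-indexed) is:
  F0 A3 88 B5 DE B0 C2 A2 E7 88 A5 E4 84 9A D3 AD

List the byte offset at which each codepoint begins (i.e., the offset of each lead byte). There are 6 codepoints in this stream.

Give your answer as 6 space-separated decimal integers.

Answer: 0 4 6 8 11 14

Derivation:
Byte[0]=F0: 4-byte lead, need 3 cont bytes. acc=0x0
Byte[1]=A3: continuation. acc=(acc<<6)|0x23=0x23
Byte[2]=88: continuation. acc=(acc<<6)|0x08=0x8C8
Byte[3]=B5: continuation. acc=(acc<<6)|0x35=0x23235
Completed: cp=U+23235 (starts at byte 0)
Byte[4]=DE: 2-byte lead, need 1 cont bytes. acc=0x1E
Byte[5]=B0: continuation. acc=(acc<<6)|0x30=0x7B0
Completed: cp=U+07B0 (starts at byte 4)
Byte[6]=C2: 2-byte lead, need 1 cont bytes. acc=0x2
Byte[7]=A2: continuation. acc=(acc<<6)|0x22=0xA2
Completed: cp=U+00A2 (starts at byte 6)
Byte[8]=E7: 3-byte lead, need 2 cont bytes. acc=0x7
Byte[9]=88: continuation. acc=(acc<<6)|0x08=0x1C8
Byte[10]=A5: continuation. acc=(acc<<6)|0x25=0x7225
Completed: cp=U+7225 (starts at byte 8)
Byte[11]=E4: 3-byte lead, need 2 cont bytes. acc=0x4
Byte[12]=84: continuation. acc=(acc<<6)|0x04=0x104
Byte[13]=9A: continuation. acc=(acc<<6)|0x1A=0x411A
Completed: cp=U+411A (starts at byte 11)
Byte[14]=D3: 2-byte lead, need 1 cont bytes. acc=0x13
Byte[15]=AD: continuation. acc=(acc<<6)|0x2D=0x4ED
Completed: cp=U+04ED (starts at byte 14)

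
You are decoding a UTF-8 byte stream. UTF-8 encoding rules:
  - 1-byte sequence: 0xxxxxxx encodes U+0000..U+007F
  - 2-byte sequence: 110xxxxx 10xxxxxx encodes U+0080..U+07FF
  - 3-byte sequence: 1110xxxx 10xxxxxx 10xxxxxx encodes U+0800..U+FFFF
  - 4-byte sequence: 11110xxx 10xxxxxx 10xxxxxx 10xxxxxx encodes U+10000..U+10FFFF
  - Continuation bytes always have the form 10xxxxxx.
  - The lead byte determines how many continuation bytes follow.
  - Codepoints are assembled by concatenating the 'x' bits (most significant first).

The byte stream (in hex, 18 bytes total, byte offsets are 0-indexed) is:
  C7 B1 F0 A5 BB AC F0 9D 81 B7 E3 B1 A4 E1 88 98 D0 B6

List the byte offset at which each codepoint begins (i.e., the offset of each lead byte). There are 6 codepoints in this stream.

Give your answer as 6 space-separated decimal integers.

Answer: 0 2 6 10 13 16

Derivation:
Byte[0]=C7: 2-byte lead, need 1 cont bytes. acc=0x7
Byte[1]=B1: continuation. acc=(acc<<6)|0x31=0x1F1
Completed: cp=U+01F1 (starts at byte 0)
Byte[2]=F0: 4-byte lead, need 3 cont bytes. acc=0x0
Byte[3]=A5: continuation. acc=(acc<<6)|0x25=0x25
Byte[4]=BB: continuation. acc=(acc<<6)|0x3B=0x97B
Byte[5]=AC: continuation. acc=(acc<<6)|0x2C=0x25EEC
Completed: cp=U+25EEC (starts at byte 2)
Byte[6]=F0: 4-byte lead, need 3 cont bytes. acc=0x0
Byte[7]=9D: continuation. acc=(acc<<6)|0x1D=0x1D
Byte[8]=81: continuation. acc=(acc<<6)|0x01=0x741
Byte[9]=B7: continuation. acc=(acc<<6)|0x37=0x1D077
Completed: cp=U+1D077 (starts at byte 6)
Byte[10]=E3: 3-byte lead, need 2 cont bytes. acc=0x3
Byte[11]=B1: continuation. acc=(acc<<6)|0x31=0xF1
Byte[12]=A4: continuation. acc=(acc<<6)|0x24=0x3C64
Completed: cp=U+3C64 (starts at byte 10)
Byte[13]=E1: 3-byte lead, need 2 cont bytes. acc=0x1
Byte[14]=88: continuation. acc=(acc<<6)|0x08=0x48
Byte[15]=98: continuation. acc=(acc<<6)|0x18=0x1218
Completed: cp=U+1218 (starts at byte 13)
Byte[16]=D0: 2-byte lead, need 1 cont bytes. acc=0x10
Byte[17]=B6: continuation. acc=(acc<<6)|0x36=0x436
Completed: cp=U+0436 (starts at byte 16)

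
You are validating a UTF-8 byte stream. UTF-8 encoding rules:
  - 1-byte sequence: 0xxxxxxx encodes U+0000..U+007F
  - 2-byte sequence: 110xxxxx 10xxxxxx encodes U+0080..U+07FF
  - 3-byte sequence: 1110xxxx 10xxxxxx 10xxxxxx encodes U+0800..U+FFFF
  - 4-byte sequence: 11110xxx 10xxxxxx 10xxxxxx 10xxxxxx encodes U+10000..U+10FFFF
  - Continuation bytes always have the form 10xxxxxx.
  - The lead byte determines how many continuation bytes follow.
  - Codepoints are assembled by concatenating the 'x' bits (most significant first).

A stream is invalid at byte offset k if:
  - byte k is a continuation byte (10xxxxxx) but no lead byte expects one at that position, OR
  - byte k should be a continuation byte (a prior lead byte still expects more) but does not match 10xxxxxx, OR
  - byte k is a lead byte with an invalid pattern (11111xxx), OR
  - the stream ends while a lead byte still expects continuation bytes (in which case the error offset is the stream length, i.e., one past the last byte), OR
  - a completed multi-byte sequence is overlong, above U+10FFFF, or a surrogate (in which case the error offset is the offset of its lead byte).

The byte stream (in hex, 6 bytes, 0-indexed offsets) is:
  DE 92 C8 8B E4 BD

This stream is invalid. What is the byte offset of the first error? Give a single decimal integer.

Answer: 6

Derivation:
Byte[0]=DE: 2-byte lead, need 1 cont bytes. acc=0x1E
Byte[1]=92: continuation. acc=(acc<<6)|0x12=0x792
Completed: cp=U+0792 (starts at byte 0)
Byte[2]=C8: 2-byte lead, need 1 cont bytes. acc=0x8
Byte[3]=8B: continuation. acc=(acc<<6)|0x0B=0x20B
Completed: cp=U+020B (starts at byte 2)
Byte[4]=E4: 3-byte lead, need 2 cont bytes. acc=0x4
Byte[5]=BD: continuation. acc=(acc<<6)|0x3D=0x13D
Byte[6]: stream ended, expected continuation. INVALID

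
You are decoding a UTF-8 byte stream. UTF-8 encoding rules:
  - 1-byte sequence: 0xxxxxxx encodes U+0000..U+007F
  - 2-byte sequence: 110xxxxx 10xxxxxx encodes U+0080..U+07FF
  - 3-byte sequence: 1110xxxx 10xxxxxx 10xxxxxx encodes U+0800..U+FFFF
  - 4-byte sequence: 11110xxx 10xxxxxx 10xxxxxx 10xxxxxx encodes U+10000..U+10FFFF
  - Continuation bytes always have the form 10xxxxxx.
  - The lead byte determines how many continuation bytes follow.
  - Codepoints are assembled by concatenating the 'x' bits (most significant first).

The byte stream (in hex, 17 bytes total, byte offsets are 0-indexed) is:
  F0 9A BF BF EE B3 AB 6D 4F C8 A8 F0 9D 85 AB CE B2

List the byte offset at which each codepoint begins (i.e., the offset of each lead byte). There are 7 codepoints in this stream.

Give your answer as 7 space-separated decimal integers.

Byte[0]=F0: 4-byte lead, need 3 cont bytes. acc=0x0
Byte[1]=9A: continuation. acc=(acc<<6)|0x1A=0x1A
Byte[2]=BF: continuation. acc=(acc<<6)|0x3F=0x6BF
Byte[3]=BF: continuation. acc=(acc<<6)|0x3F=0x1AFFF
Completed: cp=U+1AFFF (starts at byte 0)
Byte[4]=EE: 3-byte lead, need 2 cont bytes. acc=0xE
Byte[5]=B3: continuation. acc=(acc<<6)|0x33=0x3B3
Byte[6]=AB: continuation. acc=(acc<<6)|0x2B=0xECEB
Completed: cp=U+ECEB (starts at byte 4)
Byte[7]=6D: 1-byte ASCII. cp=U+006D
Byte[8]=4F: 1-byte ASCII. cp=U+004F
Byte[9]=C8: 2-byte lead, need 1 cont bytes. acc=0x8
Byte[10]=A8: continuation. acc=(acc<<6)|0x28=0x228
Completed: cp=U+0228 (starts at byte 9)
Byte[11]=F0: 4-byte lead, need 3 cont bytes. acc=0x0
Byte[12]=9D: continuation. acc=(acc<<6)|0x1D=0x1D
Byte[13]=85: continuation. acc=(acc<<6)|0x05=0x745
Byte[14]=AB: continuation. acc=(acc<<6)|0x2B=0x1D16B
Completed: cp=U+1D16B (starts at byte 11)
Byte[15]=CE: 2-byte lead, need 1 cont bytes. acc=0xE
Byte[16]=B2: continuation. acc=(acc<<6)|0x32=0x3B2
Completed: cp=U+03B2 (starts at byte 15)

Answer: 0 4 7 8 9 11 15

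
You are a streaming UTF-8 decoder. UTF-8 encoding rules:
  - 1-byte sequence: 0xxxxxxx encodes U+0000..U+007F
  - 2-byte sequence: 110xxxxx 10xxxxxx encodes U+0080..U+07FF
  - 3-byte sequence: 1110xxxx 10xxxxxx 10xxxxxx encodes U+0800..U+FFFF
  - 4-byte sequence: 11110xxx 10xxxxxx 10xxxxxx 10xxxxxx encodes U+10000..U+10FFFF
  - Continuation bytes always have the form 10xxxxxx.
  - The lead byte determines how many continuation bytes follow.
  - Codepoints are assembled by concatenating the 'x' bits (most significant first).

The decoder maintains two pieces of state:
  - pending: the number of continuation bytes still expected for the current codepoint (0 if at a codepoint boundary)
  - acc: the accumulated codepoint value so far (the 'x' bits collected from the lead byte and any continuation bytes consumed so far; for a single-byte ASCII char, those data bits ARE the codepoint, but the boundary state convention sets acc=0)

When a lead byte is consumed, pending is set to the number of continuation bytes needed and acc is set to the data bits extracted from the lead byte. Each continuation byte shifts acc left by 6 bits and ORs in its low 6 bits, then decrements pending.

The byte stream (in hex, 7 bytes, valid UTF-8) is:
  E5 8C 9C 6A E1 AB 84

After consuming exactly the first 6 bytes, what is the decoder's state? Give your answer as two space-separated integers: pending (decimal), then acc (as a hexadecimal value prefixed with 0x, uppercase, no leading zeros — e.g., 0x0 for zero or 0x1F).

Answer: 1 0x6B

Derivation:
Byte[0]=E5: 3-byte lead. pending=2, acc=0x5
Byte[1]=8C: continuation. acc=(acc<<6)|0x0C=0x14C, pending=1
Byte[2]=9C: continuation. acc=(acc<<6)|0x1C=0x531C, pending=0
Byte[3]=6A: 1-byte. pending=0, acc=0x0
Byte[4]=E1: 3-byte lead. pending=2, acc=0x1
Byte[5]=AB: continuation. acc=(acc<<6)|0x2B=0x6B, pending=1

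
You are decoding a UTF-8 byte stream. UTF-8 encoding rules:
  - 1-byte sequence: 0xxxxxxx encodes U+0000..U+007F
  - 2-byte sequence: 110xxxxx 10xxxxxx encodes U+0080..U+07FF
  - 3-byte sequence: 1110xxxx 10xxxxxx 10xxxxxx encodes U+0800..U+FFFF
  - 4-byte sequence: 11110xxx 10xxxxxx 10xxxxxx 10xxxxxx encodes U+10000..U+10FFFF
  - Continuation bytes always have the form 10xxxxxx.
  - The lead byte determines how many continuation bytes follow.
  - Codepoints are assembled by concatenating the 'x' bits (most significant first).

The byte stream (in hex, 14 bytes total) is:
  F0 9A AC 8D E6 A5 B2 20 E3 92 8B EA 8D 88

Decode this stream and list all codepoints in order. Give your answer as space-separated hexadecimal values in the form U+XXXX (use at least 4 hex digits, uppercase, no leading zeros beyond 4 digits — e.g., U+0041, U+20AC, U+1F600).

Answer: U+1AB0D U+6972 U+0020 U+348B U+A348

Derivation:
Byte[0]=F0: 4-byte lead, need 3 cont bytes. acc=0x0
Byte[1]=9A: continuation. acc=(acc<<6)|0x1A=0x1A
Byte[2]=AC: continuation. acc=(acc<<6)|0x2C=0x6AC
Byte[3]=8D: continuation. acc=(acc<<6)|0x0D=0x1AB0D
Completed: cp=U+1AB0D (starts at byte 0)
Byte[4]=E6: 3-byte lead, need 2 cont bytes. acc=0x6
Byte[5]=A5: continuation. acc=(acc<<6)|0x25=0x1A5
Byte[6]=B2: continuation. acc=(acc<<6)|0x32=0x6972
Completed: cp=U+6972 (starts at byte 4)
Byte[7]=20: 1-byte ASCII. cp=U+0020
Byte[8]=E3: 3-byte lead, need 2 cont bytes. acc=0x3
Byte[9]=92: continuation. acc=(acc<<6)|0x12=0xD2
Byte[10]=8B: continuation. acc=(acc<<6)|0x0B=0x348B
Completed: cp=U+348B (starts at byte 8)
Byte[11]=EA: 3-byte lead, need 2 cont bytes. acc=0xA
Byte[12]=8D: continuation. acc=(acc<<6)|0x0D=0x28D
Byte[13]=88: continuation. acc=(acc<<6)|0x08=0xA348
Completed: cp=U+A348 (starts at byte 11)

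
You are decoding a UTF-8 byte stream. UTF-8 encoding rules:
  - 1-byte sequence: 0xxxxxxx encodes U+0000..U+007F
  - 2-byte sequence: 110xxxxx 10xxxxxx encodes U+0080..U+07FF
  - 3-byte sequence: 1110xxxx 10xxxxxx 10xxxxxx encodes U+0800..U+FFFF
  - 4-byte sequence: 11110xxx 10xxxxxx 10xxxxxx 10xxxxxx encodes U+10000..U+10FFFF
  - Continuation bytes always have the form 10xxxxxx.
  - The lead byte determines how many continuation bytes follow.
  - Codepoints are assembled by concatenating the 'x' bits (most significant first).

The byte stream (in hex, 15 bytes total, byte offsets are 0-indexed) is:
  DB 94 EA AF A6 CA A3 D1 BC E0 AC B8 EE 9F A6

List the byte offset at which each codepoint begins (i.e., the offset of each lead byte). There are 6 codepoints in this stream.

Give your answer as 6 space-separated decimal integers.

Byte[0]=DB: 2-byte lead, need 1 cont bytes. acc=0x1B
Byte[1]=94: continuation. acc=(acc<<6)|0x14=0x6D4
Completed: cp=U+06D4 (starts at byte 0)
Byte[2]=EA: 3-byte lead, need 2 cont bytes. acc=0xA
Byte[3]=AF: continuation. acc=(acc<<6)|0x2F=0x2AF
Byte[4]=A6: continuation. acc=(acc<<6)|0x26=0xABE6
Completed: cp=U+ABE6 (starts at byte 2)
Byte[5]=CA: 2-byte lead, need 1 cont bytes. acc=0xA
Byte[6]=A3: continuation. acc=(acc<<6)|0x23=0x2A3
Completed: cp=U+02A3 (starts at byte 5)
Byte[7]=D1: 2-byte lead, need 1 cont bytes. acc=0x11
Byte[8]=BC: continuation. acc=(acc<<6)|0x3C=0x47C
Completed: cp=U+047C (starts at byte 7)
Byte[9]=E0: 3-byte lead, need 2 cont bytes. acc=0x0
Byte[10]=AC: continuation. acc=(acc<<6)|0x2C=0x2C
Byte[11]=B8: continuation. acc=(acc<<6)|0x38=0xB38
Completed: cp=U+0B38 (starts at byte 9)
Byte[12]=EE: 3-byte lead, need 2 cont bytes. acc=0xE
Byte[13]=9F: continuation. acc=(acc<<6)|0x1F=0x39F
Byte[14]=A6: continuation. acc=(acc<<6)|0x26=0xE7E6
Completed: cp=U+E7E6 (starts at byte 12)

Answer: 0 2 5 7 9 12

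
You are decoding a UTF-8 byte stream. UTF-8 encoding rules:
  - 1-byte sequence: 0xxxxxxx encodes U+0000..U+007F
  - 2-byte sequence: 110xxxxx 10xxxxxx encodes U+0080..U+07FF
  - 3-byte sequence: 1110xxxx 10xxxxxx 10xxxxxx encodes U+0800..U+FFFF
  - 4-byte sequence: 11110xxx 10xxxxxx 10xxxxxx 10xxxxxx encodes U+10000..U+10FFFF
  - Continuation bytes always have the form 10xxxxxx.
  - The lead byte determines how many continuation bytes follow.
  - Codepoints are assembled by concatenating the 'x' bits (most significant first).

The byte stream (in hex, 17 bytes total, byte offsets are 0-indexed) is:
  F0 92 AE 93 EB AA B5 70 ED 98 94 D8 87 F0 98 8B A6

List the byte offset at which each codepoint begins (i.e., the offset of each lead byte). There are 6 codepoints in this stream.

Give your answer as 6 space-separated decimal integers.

Byte[0]=F0: 4-byte lead, need 3 cont bytes. acc=0x0
Byte[1]=92: continuation. acc=(acc<<6)|0x12=0x12
Byte[2]=AE: continuation. acc=(acc<<6)|0x2E=0x4AE
Byte[3]=93: continuation. acc=(acc<<6)|0x13=0x12B93
Completed: cp=U+12B93 (starts at byte 0)
Byte[4]=EB: 3-byte lead, need 2 cont bytes. acc=0xB
Byte[5]=AA: continuation. acc=(acc<<6)|0x2A=0x2EA
Byte[6]=B5: continuation. acc=(acc<<6)|0x35=0xBAB5
Completed: cp=U+BAB5 (starts at byte 4)
Byte[7]=70: 1-byte ASCII. cp=U+0070
Byte[8]=ED: 3-byte lead, need 2 cont bytes. acc=0xD
Byte[9]=98: continuation. acc=(acc<<6)|0x18=0x358
Byte[10]=94: continuation. acc=(acc<<6)|0x14=0xD614
Completed: cp=U+D614 (starts at byte 8)
Byte[11]=D8: 2-byte lead, need 1 cont bytes. acc=0x18
Byte[12]=87: continuation. acc=(acc<<6)|0x07=0x607
Completed: cp=U+0607 (starts at byte 11)
Byte[13]=F0: 4-byte lead, need 3 cont bytes. acc=0x0
Byte[14]=98: continuation. acc=(acc<<6)|0x18=0x18
Byte[15]=8B: continuation. acc=(acc<<6)|0x0B=0x60B
Byte[16]=A6: continuation. acc=(acc<<6)|0x26=0x182E6
Completed: cp=U+182E6 (starts at byte 13)

Answer: 0 4 7 8 11 13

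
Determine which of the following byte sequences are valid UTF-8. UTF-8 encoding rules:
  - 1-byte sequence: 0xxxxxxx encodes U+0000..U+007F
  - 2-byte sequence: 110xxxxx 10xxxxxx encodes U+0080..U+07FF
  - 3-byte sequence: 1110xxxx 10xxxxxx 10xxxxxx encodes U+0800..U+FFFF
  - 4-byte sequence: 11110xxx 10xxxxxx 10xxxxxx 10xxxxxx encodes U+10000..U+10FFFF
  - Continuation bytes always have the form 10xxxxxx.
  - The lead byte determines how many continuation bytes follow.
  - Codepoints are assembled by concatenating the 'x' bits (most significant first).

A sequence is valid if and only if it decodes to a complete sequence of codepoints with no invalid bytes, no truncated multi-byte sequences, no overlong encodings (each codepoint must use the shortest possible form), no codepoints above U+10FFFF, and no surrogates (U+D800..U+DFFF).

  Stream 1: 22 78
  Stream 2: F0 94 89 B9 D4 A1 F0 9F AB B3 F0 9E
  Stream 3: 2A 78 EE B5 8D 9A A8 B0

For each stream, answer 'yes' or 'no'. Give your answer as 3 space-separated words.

Answer: yes no no

Derivation:
Stream 1: decodes cleanly. VALID
Stream 2: error at byte offset 12. INVALID
Stream 3: error at byte offset 5. INVALID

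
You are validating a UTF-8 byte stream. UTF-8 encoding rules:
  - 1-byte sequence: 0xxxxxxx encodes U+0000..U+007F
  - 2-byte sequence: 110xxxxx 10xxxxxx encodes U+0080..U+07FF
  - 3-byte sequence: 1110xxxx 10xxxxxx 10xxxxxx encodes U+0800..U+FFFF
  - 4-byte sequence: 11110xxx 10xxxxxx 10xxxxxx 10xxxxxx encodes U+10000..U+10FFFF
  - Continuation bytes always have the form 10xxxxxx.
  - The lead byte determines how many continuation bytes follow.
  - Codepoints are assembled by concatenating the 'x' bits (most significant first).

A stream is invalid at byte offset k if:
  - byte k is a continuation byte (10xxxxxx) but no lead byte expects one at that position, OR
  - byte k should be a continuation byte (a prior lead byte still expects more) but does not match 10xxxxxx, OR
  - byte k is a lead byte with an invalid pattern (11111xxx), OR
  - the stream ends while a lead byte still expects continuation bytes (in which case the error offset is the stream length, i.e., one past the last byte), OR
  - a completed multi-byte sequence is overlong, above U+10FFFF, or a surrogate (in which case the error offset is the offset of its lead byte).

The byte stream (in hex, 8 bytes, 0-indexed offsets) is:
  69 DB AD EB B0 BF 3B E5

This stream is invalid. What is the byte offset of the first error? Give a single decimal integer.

Byte[0]=69: 1-byte ASCII. cp=U+0069
Byte[1]=DB: 2-byte lead, need 1 cont bytes. acc=0x1B
Byte[2]=AD: continuation. acc=(acc<<6)|0x2D=0x6ED
Completed: cp=U+06ED (starts at byte 1)
Byte[3]=EB: 3-byte lead, need 2 cont bytes. acc=0xB
Byte[4]=B0: continuation. acc=(acc<<6)|0x30=0x2F0
Byte[5]=BF: continuation. acc=(acc<<6)|0x3F=0xBC3F
Completed: cp=U+BC3F (starts at byte 3)
Byte[6]=3B: 1-byte ASCII. cp=U+003B
Byte[7]=E5: 3-byte lead, need 2 cont bytes. acc=0x5
Byte[8]: stream ended, expected continuation. INVALID

Answer: 8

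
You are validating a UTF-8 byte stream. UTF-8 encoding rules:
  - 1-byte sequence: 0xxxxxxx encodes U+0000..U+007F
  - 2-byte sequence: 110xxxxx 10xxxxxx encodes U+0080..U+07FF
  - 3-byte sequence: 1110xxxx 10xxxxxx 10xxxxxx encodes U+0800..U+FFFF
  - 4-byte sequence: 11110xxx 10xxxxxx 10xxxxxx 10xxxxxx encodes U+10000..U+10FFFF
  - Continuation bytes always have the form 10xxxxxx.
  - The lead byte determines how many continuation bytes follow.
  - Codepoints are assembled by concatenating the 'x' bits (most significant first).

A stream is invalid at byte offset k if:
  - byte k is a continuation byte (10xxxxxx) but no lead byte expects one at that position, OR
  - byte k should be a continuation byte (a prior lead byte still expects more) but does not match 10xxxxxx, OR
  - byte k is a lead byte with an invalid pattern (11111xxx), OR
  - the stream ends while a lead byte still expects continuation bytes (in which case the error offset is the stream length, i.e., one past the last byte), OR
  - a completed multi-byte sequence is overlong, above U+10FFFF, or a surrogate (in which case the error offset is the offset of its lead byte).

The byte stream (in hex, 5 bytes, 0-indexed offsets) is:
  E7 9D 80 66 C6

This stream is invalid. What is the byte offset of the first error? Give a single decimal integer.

Answer: 5

Derivation:
Byte[0]=E7: 3-byte lead, need 2 cont bytes. acc=0x7
Byte[1]=9D: continuation. acc=(acc<<6)|0x1D=0x1DD
Byte[2]=80: continuation. acc=(acc<<6)|0x00=0x7740
Completed: cp=U+7740 (starts at byte 0)
Byte[3]=66: 1-byte ASCII. cp=U+0066
Byte[4]=C6: 2-byte lead, need 1 cont bytes. acc=0x6
Byte[5]: stream ended, expected continuation. INVALID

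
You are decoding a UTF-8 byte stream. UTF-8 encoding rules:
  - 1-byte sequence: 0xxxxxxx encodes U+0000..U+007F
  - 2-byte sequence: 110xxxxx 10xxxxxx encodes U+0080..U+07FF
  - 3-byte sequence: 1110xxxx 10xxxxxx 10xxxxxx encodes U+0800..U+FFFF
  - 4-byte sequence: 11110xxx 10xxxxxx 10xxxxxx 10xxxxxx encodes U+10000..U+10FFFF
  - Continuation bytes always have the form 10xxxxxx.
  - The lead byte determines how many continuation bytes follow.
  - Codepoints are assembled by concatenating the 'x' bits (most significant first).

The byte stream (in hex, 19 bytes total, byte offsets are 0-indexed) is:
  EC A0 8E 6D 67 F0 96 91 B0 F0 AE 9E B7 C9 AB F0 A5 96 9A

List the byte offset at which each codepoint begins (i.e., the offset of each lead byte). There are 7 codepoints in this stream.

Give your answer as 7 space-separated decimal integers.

Answer: 0 3 4 5 9 13 15

Derivation:
Byte[0]=EC: 3-byte lead, need 2 cont bytes. acc=0xC
Byte[1]=A0: continuation. acc=(acc<<6)|0x20=0x320
Byte[2]=8E: continuation. acc=(acc<<6)|0x0E=0xC80E
Completed: cp=U+C80E (starts at byte 0)
Byte[3]=6D: 1-byte ASCII. cp=U+006D
Byte[4]=67: 1-byte ASCII. cp=U+0067
Byte[5]=F0: 4-byte lead, need 3 cont bytes. acc=0x0
Byte[6]=96: continuation. acc=(acc<<6)|0x16=0x16
Byte[7]=91: continuation. acc=(acc<<6)|0x11=0x591
Byte[8]=B0: continuation. acc=(acc<<6)|0x30=0x16470
Completed: cp=U+16470 (starts at byte 5)
Byte[9]=F0: 4-byte lead, need 3 cont bytes. acc=0x0
Byte[10]=AE: continuation. acc=(acc<<6)|0x2E=0x2E
Byte[11]=9E: continuation. acc=(acc<<6)|0x1E=0xB9E
Byte[12]=B7: continuation. acc=(acc<<6)|0x37=0x2E7B7
Completed: cp=U+2E7B7 (starts at byte 9)
Byte[13]=C9: 2-byte lead, need 1 cont bytes. acc=0x9
Byte[14]=AB: continuation. acc=(acc<<6)|0x2B=0x26B
Completed: cp=U+026B (starts at byte 13)
Byte[15]=F0: 4-byte lead, need 3 cont bytes. acc=0x0
Byte[16]=A5: continuation. acc=(acc<<6)|0x25=0x25
Byte[17]=96: continuation. acc=(acc<<6)|0x16=0x956
Byte[18]=9A: continuation. acc=(acc<<6)|0x1A=0x2559A
Completed: cp=U+2559A (starts at byte 15)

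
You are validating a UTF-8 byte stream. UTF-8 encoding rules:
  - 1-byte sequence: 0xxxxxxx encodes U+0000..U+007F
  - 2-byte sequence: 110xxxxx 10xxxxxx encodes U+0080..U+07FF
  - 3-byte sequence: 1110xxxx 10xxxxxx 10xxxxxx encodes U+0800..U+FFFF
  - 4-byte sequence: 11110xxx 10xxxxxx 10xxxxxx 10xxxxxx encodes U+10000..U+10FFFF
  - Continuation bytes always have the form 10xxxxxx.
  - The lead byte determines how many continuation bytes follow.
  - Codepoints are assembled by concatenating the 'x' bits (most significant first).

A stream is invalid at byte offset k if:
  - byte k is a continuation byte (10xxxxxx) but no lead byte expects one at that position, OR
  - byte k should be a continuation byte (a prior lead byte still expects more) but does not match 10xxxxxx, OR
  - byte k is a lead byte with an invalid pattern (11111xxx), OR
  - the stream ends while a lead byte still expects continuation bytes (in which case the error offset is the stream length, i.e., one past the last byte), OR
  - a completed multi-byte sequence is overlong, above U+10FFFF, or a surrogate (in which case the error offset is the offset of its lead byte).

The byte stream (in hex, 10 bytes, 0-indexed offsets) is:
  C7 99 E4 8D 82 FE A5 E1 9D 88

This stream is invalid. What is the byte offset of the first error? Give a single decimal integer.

Answer: 5

Derivation:
Byte[0]=C7: 2-byte lead, need 1 cont bytes. acc=0x7
Byte[1]=99: continuation. acc=(acc<<6)|0x19=0x1D9
Completed: cp=U+01D9 (starts at byte 0)
Byte[2]=E4: 3-byte lead, need 2 cont bytes. acc=0x4
Byte[3]=8D: continuation. acc=(acc<<6)|0x0D=0x10D
Byte[4]=82: continuation. acc=(acc<<6)|0x02=0x4342
Completed: cp=U+4342 (starts at byte 2)
Byte[5]=FE: INVALID lead byte (not 0xxx/110x/1110/11110)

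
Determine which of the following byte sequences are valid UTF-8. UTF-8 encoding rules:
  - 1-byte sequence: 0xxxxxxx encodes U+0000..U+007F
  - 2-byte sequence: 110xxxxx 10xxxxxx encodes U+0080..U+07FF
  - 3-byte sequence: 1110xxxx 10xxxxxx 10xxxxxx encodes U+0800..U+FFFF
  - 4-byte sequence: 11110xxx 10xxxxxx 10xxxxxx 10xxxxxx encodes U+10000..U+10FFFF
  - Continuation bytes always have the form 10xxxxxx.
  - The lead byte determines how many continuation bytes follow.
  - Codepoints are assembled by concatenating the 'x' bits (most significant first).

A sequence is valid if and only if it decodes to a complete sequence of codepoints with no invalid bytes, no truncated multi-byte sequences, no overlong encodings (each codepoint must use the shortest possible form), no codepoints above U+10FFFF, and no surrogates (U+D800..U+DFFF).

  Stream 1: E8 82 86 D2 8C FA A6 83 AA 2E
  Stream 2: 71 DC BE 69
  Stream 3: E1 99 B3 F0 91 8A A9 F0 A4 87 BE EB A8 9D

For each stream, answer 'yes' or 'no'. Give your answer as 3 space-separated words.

Stream 1: error at byte offset 5. INVALID
Stream 2: decodes cleanly. VALID
Stream 3: decodes cleanly. VALID

Answer: no yes yes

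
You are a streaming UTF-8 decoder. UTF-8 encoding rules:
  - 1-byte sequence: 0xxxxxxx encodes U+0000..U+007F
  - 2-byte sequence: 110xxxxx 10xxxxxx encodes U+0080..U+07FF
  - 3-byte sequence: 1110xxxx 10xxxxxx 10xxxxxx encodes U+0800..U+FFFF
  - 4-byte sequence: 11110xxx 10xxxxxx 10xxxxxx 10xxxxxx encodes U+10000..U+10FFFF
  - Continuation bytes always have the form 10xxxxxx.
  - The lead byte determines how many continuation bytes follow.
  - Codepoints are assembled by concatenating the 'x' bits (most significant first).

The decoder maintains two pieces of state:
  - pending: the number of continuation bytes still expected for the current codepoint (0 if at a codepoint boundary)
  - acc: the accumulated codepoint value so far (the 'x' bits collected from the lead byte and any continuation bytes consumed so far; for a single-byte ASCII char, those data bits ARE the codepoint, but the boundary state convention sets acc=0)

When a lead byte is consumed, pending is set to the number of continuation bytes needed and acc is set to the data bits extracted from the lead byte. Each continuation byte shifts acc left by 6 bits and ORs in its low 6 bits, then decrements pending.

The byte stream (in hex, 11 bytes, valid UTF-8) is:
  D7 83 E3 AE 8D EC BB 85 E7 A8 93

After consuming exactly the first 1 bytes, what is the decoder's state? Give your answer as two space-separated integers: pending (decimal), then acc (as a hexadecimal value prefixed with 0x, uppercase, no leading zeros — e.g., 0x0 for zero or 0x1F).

Answer: 1 0x17

Derivation:
Byte[0]=D7: 2-byte lead. pending=1, acc=0x17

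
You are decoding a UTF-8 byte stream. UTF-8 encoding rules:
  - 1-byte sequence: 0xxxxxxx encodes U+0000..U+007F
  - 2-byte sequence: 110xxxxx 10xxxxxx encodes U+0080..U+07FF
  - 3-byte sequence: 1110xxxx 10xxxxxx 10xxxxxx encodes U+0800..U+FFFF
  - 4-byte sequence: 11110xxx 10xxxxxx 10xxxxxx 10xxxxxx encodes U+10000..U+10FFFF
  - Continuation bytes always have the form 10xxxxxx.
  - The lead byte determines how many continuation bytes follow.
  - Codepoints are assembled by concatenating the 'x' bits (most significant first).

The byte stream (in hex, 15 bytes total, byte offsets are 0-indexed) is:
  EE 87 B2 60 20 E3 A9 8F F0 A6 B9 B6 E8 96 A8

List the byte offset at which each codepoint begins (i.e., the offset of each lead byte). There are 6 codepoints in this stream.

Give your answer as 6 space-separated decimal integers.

Answer: 0 3 4 5 8 12

Derivation:
Byte[0]=EE: 3-byte lead, need 2 cont bytes. acc=0xE
Byte[1]=87: continuation. acc=(acc<<6)|0x07=0x387
Byte[2]=B2: continuation. acc=(acc<<6)|0x32=0xE1F2
Completed: cp=U+E1F2 (starts at byte 0)
Byte[3]=60: 1-byte ASCII. cp=U+0060
Byte[4]=20: 1-byte ASCII. cp=U+0020
Byte[5]=E3: 3-byte lead, need 2 cont bytes. acc=0x3
Byte[6]=A9: continuation. acc=(acc<<6)|0x29=0xE9
Byte[7]=8F: continuation. acc=(acc<<6)|0x0F=0x3A4F
Completed: cp=U+3A4F (starts at byte 5)
Byte[8]=F0: 4-byte lead, need 3 cont bytes. acc=0x0
Byte[9]=A6: continuation. acc=(acc<<6)|0x26=0x26
Byte[10]=B9: continuation. acc=(acc<<6)|0x39=0x9B9
Byte[11]=B6: continuation. acc=(acc<<6)|0x36=0x26E76
Completed: cp=U+26E76 (starts at byte 8)
Byte[12]=E8: 3-byte lead, need 2 cont bytes. acc=0x8
Byte[13]=96: continuation. acc=(acc<<6)|0x16=0x216
Byte[14]=A8: continuation. acc=(acc<<6)|0x28=0x85A8
Completed: cp=U+85A8 (starts at byte 12)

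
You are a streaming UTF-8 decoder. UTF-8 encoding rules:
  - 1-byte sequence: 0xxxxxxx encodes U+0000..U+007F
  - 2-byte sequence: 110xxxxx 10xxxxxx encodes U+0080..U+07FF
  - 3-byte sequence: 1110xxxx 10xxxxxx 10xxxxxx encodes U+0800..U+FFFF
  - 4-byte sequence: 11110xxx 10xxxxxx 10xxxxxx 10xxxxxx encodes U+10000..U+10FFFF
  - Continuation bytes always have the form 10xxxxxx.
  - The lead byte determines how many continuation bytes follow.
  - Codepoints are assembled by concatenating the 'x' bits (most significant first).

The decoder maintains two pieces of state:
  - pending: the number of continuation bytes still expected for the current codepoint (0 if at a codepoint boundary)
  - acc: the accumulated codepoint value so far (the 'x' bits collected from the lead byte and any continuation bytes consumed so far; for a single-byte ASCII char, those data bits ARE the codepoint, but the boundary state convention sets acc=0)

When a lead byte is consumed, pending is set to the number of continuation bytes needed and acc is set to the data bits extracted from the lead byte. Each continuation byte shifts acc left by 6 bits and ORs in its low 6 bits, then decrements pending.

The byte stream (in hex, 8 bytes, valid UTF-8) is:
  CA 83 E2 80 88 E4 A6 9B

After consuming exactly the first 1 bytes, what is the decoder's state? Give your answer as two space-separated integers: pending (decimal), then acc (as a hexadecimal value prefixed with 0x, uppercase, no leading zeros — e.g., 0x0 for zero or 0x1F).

Answer: 1 0xA

Derivation:
Byte[0]=CA: 2-byte lead. pending=1, acc=0xA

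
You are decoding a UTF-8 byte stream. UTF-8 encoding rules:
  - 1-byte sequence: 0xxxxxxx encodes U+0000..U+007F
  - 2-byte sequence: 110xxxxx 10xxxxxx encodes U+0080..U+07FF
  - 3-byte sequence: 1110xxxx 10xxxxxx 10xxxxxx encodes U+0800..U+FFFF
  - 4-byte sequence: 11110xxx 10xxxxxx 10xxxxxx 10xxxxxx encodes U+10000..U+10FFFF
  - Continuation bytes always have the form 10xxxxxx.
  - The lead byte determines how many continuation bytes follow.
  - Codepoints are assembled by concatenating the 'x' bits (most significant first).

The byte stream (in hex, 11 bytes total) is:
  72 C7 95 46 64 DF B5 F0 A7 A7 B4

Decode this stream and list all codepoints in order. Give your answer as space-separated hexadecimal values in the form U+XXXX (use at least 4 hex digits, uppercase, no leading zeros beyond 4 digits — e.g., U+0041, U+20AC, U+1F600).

Byte[0]=72: 1-byte ASCII. cp=U+0072
Byte[1]=C7: 2-byte lead, need 1 cont bytes. acc=0x7
Byte[2]=95: continuation. acc=(acc<<6)|0x15=0x1D5
Completed: cp=U+01D5 (starts at byte 1)
Byte[3]=46: 1-byte ASCII. cp=U+0046
Byte[4]=64: 1-byte ASCII. cp=U+0064
Byte[5]=DF: 2-byte lead, need 1 cont bytes. acc=0x1F
Byte[6]=B5: continuation. acc=(acc<<6)|0x35=0x7F5
Completed: cp=U+07F5 (starts at byte 5)
Byte[7]=F0: 4-byte lead, need 3 cont bytes. acc=0x0
Byte[8]=A7: continuation. acc=(acc<<6)|0x27=0x27
Byte[9]=A7: continuation. acc=(acc<<6)|0x27=0x9E7
Byte[10]=B4: continuation. acc=(acc<<6)|0x34=0x279F4
Completed: cp=U+279F4 (starts at byte 7)

Answer: U+0072 U+01D5 U+0046 U+0064 U+07F5 U+279F4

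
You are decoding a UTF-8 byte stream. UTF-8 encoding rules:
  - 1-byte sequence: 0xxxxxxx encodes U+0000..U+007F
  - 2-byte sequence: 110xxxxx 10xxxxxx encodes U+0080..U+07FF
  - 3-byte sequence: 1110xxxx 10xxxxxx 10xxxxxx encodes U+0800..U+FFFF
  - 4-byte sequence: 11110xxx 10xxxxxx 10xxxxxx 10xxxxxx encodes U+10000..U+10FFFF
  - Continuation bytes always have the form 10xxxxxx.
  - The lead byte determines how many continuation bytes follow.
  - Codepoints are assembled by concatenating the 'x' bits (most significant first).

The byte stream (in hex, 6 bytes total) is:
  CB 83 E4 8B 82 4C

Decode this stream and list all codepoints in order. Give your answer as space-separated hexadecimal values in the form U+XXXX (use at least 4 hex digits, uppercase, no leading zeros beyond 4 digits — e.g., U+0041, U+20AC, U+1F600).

Answer: U+02C3 U+42C2 U+004C

Derivation:
Byte[0]=CB: 2-byte lead, need 1 cont bytes. acc=0xB
Byte[1]=83: continuation. acc=(acc<<6)|0x03=0x2C3
Completed: cp=U+02C3 (starts at byte 0)
Byte[2]=E4: 3-byte lead, need 2 cont bytes. acc=0x4
Byte[3]=8B: continuation. acc=(acc<<6)|0x0B=0x10B
Byte[4]=82: continuation. acc=(acc<<6)|0x02=0x42C2
Completed: cp=U+42C2 (starts at byte 2)
Byte[5]=4C: 1-byte ASCII. cp=U+004C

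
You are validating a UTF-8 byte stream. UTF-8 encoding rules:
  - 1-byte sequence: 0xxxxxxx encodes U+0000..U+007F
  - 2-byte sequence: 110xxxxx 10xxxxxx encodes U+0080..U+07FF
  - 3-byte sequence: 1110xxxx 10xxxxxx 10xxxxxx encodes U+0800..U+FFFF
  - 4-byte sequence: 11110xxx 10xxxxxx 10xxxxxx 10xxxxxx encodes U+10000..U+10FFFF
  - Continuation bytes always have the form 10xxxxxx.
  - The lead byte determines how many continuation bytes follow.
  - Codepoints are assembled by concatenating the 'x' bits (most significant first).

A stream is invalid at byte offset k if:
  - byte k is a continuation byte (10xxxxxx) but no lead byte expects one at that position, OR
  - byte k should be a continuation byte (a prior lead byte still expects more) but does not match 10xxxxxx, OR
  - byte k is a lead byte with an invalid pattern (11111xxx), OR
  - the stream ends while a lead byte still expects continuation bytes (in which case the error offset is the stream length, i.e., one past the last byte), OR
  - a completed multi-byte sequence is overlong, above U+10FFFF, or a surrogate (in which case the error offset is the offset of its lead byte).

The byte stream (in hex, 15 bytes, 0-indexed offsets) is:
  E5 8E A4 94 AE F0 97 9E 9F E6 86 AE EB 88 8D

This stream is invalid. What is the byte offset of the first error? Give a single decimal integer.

Byte[0]=E5: 3-byte lead, need 2 cont bytes. acc=0x5
Byte[1]=8E: continuation. acc=(acc<<6)|0x0E=0x14E
Byte[2]=A4: continuation. acc=(acc<<6)|0x24=0x53A4
Completed: cp=U+53A4 (starts at byte 0)
Byte[3]=94: INVALID lead byte (not 0xxx/110x/1110/11110)

Answer: 3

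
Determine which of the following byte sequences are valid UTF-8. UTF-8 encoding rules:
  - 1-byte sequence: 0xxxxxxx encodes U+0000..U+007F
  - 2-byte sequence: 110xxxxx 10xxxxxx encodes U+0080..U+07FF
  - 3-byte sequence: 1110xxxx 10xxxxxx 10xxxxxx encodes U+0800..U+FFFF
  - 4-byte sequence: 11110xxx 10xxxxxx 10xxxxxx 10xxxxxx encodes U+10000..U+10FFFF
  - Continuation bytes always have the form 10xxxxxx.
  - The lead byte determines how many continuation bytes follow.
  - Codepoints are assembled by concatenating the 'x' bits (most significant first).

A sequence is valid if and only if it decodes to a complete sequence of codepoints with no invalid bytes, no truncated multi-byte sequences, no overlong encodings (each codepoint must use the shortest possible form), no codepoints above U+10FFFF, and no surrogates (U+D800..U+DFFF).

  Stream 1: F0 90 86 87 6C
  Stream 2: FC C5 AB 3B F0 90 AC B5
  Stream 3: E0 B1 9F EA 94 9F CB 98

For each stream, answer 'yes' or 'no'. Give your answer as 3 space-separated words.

Answer: yes no yes

Derivation:
Stream 1: decodes cleanly. VALID
Stream 2: error at byte offset 0. INVALID
Stream 3: decodes cleanly. VALID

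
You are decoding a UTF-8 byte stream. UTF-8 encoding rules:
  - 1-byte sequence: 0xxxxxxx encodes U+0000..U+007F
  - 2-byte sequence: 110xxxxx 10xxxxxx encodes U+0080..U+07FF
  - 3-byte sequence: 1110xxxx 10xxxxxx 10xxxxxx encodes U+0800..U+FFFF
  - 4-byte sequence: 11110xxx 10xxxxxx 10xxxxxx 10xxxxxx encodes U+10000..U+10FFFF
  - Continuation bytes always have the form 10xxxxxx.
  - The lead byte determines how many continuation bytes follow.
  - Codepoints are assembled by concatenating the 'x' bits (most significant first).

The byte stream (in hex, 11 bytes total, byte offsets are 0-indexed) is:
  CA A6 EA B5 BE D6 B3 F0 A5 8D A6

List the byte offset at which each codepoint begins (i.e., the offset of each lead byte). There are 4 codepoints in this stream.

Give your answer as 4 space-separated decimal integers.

Answer: 0 2 5 7

Derivation:
Byte[0]=CA: 2-byte lead, need 1 cont bytes. acc=0xA
Byte[1]=A6: continuation. acc=(acc<<6)|0x26=0x2A6
Completed: cp=U+02A6 (starts at byte 0)
Byte[2]=EA: 3-byte lead, need 2 cont bytes. acc=0xA
Byte[3]=B5: continuation. acc=(acc<<6)|0x35=0x2B5
Byte[4]=BE: continuation. acc=(acc<<6)|0x3E=0xAD7E
Completed: cp=U+AD7E (starts at byte 2)
Byte[5]=D6: 2-byte lead, need 1 cont bytes. acc=0x16
Byte[6]=B3: continuation. acc=(acc<<6)|0x33=0x5B3
Completed: cp=U+05B3 (starts at byte 5)
Byte[7]=F0: 4-byte lead, need 3 cont bytes. acc=0x0
Byte[8]=A5: continuation. acc=(acc<<6)|0x25=0x25
Byte[9]=8D: continuation. acc=(acc<<6)|0x0D=0x94D
Byte[10]=A6: continuation. acc=(acc<<6)|0x26=0x25366
Completed: cp=U+25366 (starts at byte 7)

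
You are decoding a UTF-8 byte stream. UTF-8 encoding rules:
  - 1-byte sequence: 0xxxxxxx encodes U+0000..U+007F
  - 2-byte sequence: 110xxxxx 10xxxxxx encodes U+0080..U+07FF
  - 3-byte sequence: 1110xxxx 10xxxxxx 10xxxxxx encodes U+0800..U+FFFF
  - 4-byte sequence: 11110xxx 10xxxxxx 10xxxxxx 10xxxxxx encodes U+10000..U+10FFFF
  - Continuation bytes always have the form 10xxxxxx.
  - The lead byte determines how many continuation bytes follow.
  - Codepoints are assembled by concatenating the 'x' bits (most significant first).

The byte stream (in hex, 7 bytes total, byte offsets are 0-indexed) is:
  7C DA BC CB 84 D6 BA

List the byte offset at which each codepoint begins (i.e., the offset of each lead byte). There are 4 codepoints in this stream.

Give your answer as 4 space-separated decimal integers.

Byte[0]=7C: 1-byte ASCII. cp=U+007C
Byte[1]=DA: 2-byte lead, need 1 cont bytes. acc=0x1A
Byte[2]=BC: continuation. acc=(acc<<6)|0x3C=0x6BC
Completed: cp=U+06BC (starts at byte 1)
Byte[3]=CB: 2-byte lead, need 1 cont bytes. acc=0xB
Byte[4]=84: continuation. acc=(acc<<6)|0x04=0x2C4
Completed: cp=U+02C4 (starts at byte 3)
Byte[5]=D6: 2-byte lead, need 1 cont bytes. acc=0x16
Byte[6]=BA: continuation. acc=(acc<<6)|0x3A=0x5BA
Completed: cp=U+05BA (starts at byte 5)

Answer: 0 1 3 5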